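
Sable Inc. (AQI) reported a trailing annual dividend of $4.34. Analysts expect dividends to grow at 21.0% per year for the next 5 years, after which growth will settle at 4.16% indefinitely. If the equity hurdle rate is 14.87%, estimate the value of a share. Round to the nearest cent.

$80.17

Two-stage DDM. Project D₁…D_5 at 0.21, terminal growth 0.0416, discount at r = 0.1487.
D_1 = 5.2514
D_2 = 6.3542
D_3 = 7.6886
D_4 = 9.3032
D_5 = 11.2568
Terminal value at t=5: TV = D_6/(r−g) = 11.7251/(0.1487−0.0416) = 109.4783
P₀ = 5.2514/(1+0.1487)^1 + 6.3542/(1+0.1487)^2 + 7.6886/(1+0.1487)^3 + 9.3032/(1+0.1487)^4 + 11.2568/(1+0.1487)^5 + 109.4783/(1+0.1487)^5 = 80.1701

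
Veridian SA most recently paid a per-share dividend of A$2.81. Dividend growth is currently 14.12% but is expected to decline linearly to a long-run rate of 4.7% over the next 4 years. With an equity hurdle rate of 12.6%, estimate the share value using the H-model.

A$43.94

H-model: P₀ = D₀[(1+g_L) + H(g_S−g_L)]/(r−g_L), with H = 4/2 = 2.
P₀ = 2.81 × [(1+0.047) + 2×(0.1412−0.047)] / (0.126−0.047)
   = 2.81 × 1.2354 / 0.079 = 43.9427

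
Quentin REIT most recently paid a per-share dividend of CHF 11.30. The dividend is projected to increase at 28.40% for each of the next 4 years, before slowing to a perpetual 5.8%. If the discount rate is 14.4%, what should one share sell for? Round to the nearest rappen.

Two-stage DDM. Project D₁…D_4 at 0.284, terminal growth 0.058, discount at r = 0.144.
D_1 = 14.5092
D_2 = 18.6298
D_3 = 23.9207
D_4 = 30.7142
Terminal value at t=4: TV = D_5/(r−g) = 32.4956/(0.144−0.058) = 377.8555
P₀ = 14.5092/(1+0.144)^1 + 18.6298/(1+0.144)^2 + 23.9207/(1+0.144)^3 + 30.7142/(1+0.144)^4 + 377.8555/(1+0.144)^4 = 281.4353

CHF 281.44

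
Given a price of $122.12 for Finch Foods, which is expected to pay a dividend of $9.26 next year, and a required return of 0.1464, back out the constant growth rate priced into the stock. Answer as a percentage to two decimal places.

From P₀ = D₁/(r − g), the implied growth is g = r − D₁/P₀.
g = 0.1464 − 9.26/122.12 = 0.1464 − 0.07583 = 0.07057

7.06%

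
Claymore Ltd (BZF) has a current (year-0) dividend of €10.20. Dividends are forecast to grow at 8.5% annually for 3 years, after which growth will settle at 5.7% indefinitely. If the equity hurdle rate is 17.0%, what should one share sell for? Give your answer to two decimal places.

Two-stage DDM. Project D₁…D_3 at 0.085, terminal growth 0.057, discount at r = 0.17.
D_1 = 11.0670
D_2 = 12.0077
D_3 = 13.0283
Terminal value at t=3: TV = D_4/(r−g) = 13.7710/(0.17−0.057) = 121.8669
P₀ = 11.0670/(1+0.17)^1 + 12.0077/(1+0.17)^2 + 13.0283/(1+0.17)^3 + 121.8669/(1+0.17)^3 = 102.4554

€102.46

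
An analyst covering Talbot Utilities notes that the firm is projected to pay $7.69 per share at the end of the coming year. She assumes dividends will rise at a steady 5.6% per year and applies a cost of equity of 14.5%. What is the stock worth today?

Gordon growth model: P₀ = D₁/(r − g), with D₁ = 7.69 given directly.
P₀ = 7.6900 / (0.145 − 0.056) = 7.6900 / 0.089 = 86.4045

$86.40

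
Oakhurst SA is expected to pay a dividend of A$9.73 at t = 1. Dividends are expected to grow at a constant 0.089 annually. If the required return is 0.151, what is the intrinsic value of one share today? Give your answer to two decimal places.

Gordon growth model: P₀ = D₁/(r − g), with D₁ = 9.73 given directly.
P₀ = 9.7300 / (0.151 − 0.089) = 9.7300 / 0.062 = 156.9355

A$156.94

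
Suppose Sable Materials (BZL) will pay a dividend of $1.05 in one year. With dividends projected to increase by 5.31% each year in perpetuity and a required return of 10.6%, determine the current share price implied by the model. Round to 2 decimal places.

Gordon growth model: P₀ = D₁/(r − g), with D₁ = 1.05 given directly.
P₀ = 1.0500 / (0.106 − 0.0531) = 1.0500 / 0.0529 = 19.8488

$19.85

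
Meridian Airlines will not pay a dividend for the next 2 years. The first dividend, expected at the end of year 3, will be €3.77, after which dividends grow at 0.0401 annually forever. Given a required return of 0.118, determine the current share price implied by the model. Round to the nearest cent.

Deferred-dividend DDM. At t=2 the remaining stream is a growing perpetuity with first payment D_3 = 3.77.
V_2 = D_3/(r−g) = 3.77/(0.118−0.0401) = 48.3954
P₀ = V_2/(1+r)^2 = 48.3954/(1+0.118)^2 = 38.7187

€38.72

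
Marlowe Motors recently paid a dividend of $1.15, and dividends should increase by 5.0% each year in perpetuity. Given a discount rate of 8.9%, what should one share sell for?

Gordon growth model: P₀ = D₁/(r − g). D₁ = 1.15 × (1 + 0.05) = 1.2075.
P₀ = 1.2075 / (0.089 − 0.05) = 1.2075 / 0.039 = 30.9615

$30.96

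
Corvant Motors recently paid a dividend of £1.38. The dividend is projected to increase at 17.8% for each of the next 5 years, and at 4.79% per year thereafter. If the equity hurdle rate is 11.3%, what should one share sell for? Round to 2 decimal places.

Two-stage DDM. Project D₁…D_5 at 0.178, terminal growth 0.0479, discount at r = 0.113.
D_1 = 1.6256
D_2 = 1.9150
D_3 = 2.2559
D_4 = 2.6574
D_5 = 3.1304
Terminal value at t=5: TV = D_6/(r−g) = 3.2804/(0.113−0.0479) = 50.3900
P₀ = 1.6256/(1+0.113)^1 + 1.9150/(1+0.113)^2 + 2.2559/(1+0.113)^3 + 2.6574/(1+0.113)^4 + 3.1304/(1+0.113)^5 + 50.3900/(1+0.113)^5 = 37.7104

£37.71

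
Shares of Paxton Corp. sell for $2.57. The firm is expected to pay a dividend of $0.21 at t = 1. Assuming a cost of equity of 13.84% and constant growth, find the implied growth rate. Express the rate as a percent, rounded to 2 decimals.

From P₀ = D₁/(r − g), the implied growth is g = r − D₁/P₀.
g = 0.1384 − 0.21/2.57 = 0.1384 − 0.08171 = 0.05669

5.67%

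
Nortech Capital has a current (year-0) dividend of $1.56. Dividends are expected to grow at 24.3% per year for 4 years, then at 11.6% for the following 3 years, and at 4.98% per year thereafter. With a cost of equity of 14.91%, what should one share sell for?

$34.35

Three-stage DDM. Project D₁…D_7; terminal Gordon value at t=7 with g = 0.0498; discount at r = 0.1491.
D_1 = 1.9391
D_2 = 2.4103
D_3 = 2.9960
D_4 = 3.7240
D_5 = 4.1560
D_6 = 4.6381
D_7 = 5.1761
TV_7 = 5.4339/(0.1491−0.0498) = 54.7216
P₀ = Σ Dₜ/(1+r)ᵗ + TV_7/(1+r)^7 = 34.3538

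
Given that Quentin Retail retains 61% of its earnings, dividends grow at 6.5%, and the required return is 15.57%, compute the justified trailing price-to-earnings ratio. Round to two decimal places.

4.58

Payout ratio b = 1 − 0.61 = 0.39.
Justified trailing P/E = b(1+g)/(r−g) = 0.39×(1+0.065)/(0.1557−0.065) = 4.5794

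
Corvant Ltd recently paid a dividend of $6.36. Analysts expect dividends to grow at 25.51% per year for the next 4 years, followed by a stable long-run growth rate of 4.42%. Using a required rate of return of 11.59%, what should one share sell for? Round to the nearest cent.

$182.66

Two-stage DDM. Project D₁…D_4 at 0.2551, terminal growth 0.0442, discount at r = 0.1159.
D_1 = 7.9824
D_2 = 10.0188
D_3 = 12.5745
D_4 = 15.7823
Terminal value at t=4: TV = D_5/(r−g) = 16.4799/(0.1159−0.0442) = 229.8450
P₀ = 7.9824/(1+0.1159)^1 + 10.0188/(1+0.1159)^2 + 12.5745/(1+0.1159)^3 + 15.7823/(1+0.1159)^4 + 229.8450/(1+0.1159)^4 = 182.6558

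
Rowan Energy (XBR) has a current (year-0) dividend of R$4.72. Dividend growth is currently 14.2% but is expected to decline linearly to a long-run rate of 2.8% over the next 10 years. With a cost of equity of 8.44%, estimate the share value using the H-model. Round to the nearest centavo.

R$133.73

H-model: P₀ = D₀[(1+g_L) + H(g_S−g_L)]/(r−g_L), with H = 10/2 = 5.
P₀ = 4.72 × [(1+0.028) + 5×(0.142−0.028)] / (0.0844−0.028)
   = 4.72 × 1.5980 / 0.0564 = 133.7333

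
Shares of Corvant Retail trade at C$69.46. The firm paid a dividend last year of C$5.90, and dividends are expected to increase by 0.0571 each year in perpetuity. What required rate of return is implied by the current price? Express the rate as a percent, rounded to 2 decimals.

14.69%

Rearranging the constant-growth DDM: r = D₁/P₀ + g.
D₁ = 5.90 × (1 + 0.0571) = 6.2369.
r = 6.2369 / 69.46 + 0.0571 = 0.08979 + 0.0571 = 0.14689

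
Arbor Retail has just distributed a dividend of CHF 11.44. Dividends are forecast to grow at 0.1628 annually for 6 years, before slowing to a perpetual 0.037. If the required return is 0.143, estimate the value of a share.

CHF 196.99

Two-stage DDM. Project D₁…D_6 at 0.1628, terminal growth 0.037, discount at r = 0.143.
D_1 = 13.3024
D_2 = 15.4681
D_3 = 17.9863
D_4 = 20.9144
D_5 = 24.3193
D_6 = 28.2785
Terminal value at t=6: TV = D_7/(r−g) = 29.3248/(0.143−0.037) = 276.6490
P₀ = 13.3024/(1+0.143)^1 + 15.4681/(1+0.143)^2 + 17.9863/(1+0.143)^3 + 20.9144/(1+0.143)^4 + 24.3193/(1+0.143)^5 + 28.2785/(1+0.143)^6 + 276.6490/(1+0.143)^6 = 196.9896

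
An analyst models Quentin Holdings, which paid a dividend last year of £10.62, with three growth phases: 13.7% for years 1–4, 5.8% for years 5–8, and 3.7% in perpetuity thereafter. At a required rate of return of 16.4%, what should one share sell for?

£124.59

Three-stage DDM. Project D₁…D_8; terminal Gordon value at t=8 with g = 0.037; discount at r = 0.164.
D_1 = 12.0749
D_2 = 13.7292
D_3 = 15.6101
D_4 = 17.7487
D_5 = 18.7781
D_6 = 19.8672
D_7 = 21.0195
D_8 = 22.2387
TV_8 = 23.0615/(0.164−0.037) = 181.5867
P₀ = Σ Dₜ/(1+r)ᵗ + TV_8/(1+r)^8 = 124.5921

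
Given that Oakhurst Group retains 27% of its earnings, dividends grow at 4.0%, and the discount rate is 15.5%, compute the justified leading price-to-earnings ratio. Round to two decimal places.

6.35

Payout ratio b = 1 − 0.27 = 0.73.
Justified leading P/E = b/(r−g) = 0.73/(0.155−0.04) = 6.3478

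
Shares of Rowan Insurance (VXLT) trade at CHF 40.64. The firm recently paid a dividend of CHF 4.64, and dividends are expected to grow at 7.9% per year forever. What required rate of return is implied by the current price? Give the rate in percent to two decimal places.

20.22%

Rearranging the constant-growth DDM: r = D₁/P₀ + g.
D₁ = 4.64 × (1 + 0.079) = 5.0066.
r = 5.0066 / 40.64 + 0.079 = 0.12319 + 0.079 = 0.20219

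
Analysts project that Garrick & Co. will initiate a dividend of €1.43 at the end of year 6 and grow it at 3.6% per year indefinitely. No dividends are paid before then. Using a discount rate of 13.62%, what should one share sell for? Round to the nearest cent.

€7.54

Deferred-dividend DDM. At t=5 the remaining stream is a growing perpetuity with first payment D_6 = 1.43.
V_5 = D_6/(r−g) = 1.43/(0.1362−0.036) = 14.2715
P₀ = V_5/(1+r)^5 = 14.2715/(1+0.1362)^5 = 7.5369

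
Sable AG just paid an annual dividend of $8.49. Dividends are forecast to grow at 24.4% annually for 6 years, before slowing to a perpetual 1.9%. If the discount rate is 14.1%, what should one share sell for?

Two-stage DDM. Project D₁…D_6 at 0.244, terminal growth 0.019, discount at r = 0.141.
D_1 = 10.5616
D_2 = 13.1386
D_3 = 16.3444
D_4 = 20.3324
D_5 = 25.2935
D_6 = 31.4652
Terminal value at t=6: TV = D_7/(r−g) = 32.0630/(0.141−0.019) = 262.8115
P₀ = 10.5616/(1+0.141)^1 + 13.1386/(1+0.141)^2 + 16.3444/(1+0.141)^3 + 20.3324/(1+0.141)^4 + 25.2935/(1+0.141)^5 + 31.4652/(1+0.141)^6 + 262.8115/(1+0.141)^6 = 188.7919

$188.79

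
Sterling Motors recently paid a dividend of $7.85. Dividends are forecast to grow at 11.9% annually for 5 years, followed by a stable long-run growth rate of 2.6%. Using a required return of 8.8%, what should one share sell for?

Two-stage DDM. Project D₁…D_5 at 0.119, terminal growth 0.026, discount at r = 0.088.
D_1 = 8.7842
D_2 = 9.8295
D_3 = 10.9992
D_4 = 12.3081
D_5 = 13.7727
Terminal value at t=5: TV = D_6/(r−g) = 14.1308/(0.088−0.026) = 227.9165
P₀ = 8.7842/(1+0.088)^1 + 9.8295/(1+0.088)^2 + 10.9992/(1+0.088)^3 + 12.3081/(1+0.088)^4 + 13.7727/(1+0.088)^5 + 227.9165/(1+0.088)^5 = 192.2318

$192.23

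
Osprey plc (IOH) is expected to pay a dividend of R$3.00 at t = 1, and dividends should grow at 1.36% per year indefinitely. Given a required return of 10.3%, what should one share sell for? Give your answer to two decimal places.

R$33.56

Gordon growth model: P₀ = D₁/(r − g), with D₁ = 3.00 given directly.
P₀ = 3.0000 / (0.103 − 0.0136) = 3.0000 / 0.0894 = 33.5570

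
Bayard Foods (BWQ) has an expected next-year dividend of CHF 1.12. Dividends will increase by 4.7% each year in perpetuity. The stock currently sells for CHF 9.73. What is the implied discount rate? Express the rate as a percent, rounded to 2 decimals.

Rearranging the constant-growth DDM: r = D₁/P₀ + g.
r = 1.1200 / 9.73 + 0.047 = 0.11511 + 0.047 = 0.16211

16.21%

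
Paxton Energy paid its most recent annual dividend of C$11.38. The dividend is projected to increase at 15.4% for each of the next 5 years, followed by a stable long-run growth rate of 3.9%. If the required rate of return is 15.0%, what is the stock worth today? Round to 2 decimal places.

C$165.88

Two-stage DDM. Project D₁…D_5 at 0.154, terminal growth 0.039, discount at r = 0.15.
D_1 = 13.1325
D_2 = 15.1549
D_3 = 17.4888
D_4 = 20.1821
D_5 = 23.2901
Terminal value at t=5: TV = D_6/(r−g) = 24.1984/(0.15−0.039) = 218.0037
P₀ = 13.1325/(1+0.15)^1 + 15.1549/(1+0.15)^2 + 17.4888/(1+0.15)^3 + 20.1821/(1+0.15)^4 + 23.2901/(1+0.15)^5 + 218.0037/(1+0.15)^5 = 165.8829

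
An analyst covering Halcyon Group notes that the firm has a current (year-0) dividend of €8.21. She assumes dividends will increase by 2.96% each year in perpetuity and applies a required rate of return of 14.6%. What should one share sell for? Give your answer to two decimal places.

Gordon growth model: P₀ = D₁/(r − g). D₁ = 8.21 × (1 + 0.0296) = 8.4530.
P₀ = 8.4530 / (0.146 − 0.0296) = 8.4530 / 0.1164 = 72.6204

€72.62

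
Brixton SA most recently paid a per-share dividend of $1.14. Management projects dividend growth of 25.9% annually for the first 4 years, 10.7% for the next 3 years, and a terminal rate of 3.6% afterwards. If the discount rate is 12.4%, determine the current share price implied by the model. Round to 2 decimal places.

$31.51

Three-stage DDM. Project D₁…D_7; terminal Gordon value at t=7 with g = 0.036; discount at r = 0.124.
D_1 = 1.4353
D_2 = 1.8070
D_3 = 2.2750
D_4 = 2.8642
D_5 = 3.1707
D_6 = 3.5100
D_7 = 3.8855
TV_7 = 4.0254/(0.124−0.036) = 45.7433
P₀ = Σ Dₜ/(1+r)ᵗ + TV_7/(1+r)^7 = 31.5080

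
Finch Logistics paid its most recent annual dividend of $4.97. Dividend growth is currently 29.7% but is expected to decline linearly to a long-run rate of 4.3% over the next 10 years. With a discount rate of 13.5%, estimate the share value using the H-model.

H-model: P₀ = D₀[(1+g_L) + H(g_S−g_L)]/(r−g_L), with H = 10/2 = 5.
P₀ = 4.97 × [(1+0.043) + 5×(0.297−0.043)] / (0.135−0.043)
   = 4.97 × 2.3130 / 0.092 = 124.9523

$124.95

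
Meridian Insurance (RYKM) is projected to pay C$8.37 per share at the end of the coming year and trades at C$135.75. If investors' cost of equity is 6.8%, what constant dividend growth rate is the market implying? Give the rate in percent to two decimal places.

From P₀ = D₁/(r − g), the implied growth is g = r − D₁/P₀.
g = 0.068 − 8.37/135.75 = 0.068 − 0.06166 = 0.00634

0.63%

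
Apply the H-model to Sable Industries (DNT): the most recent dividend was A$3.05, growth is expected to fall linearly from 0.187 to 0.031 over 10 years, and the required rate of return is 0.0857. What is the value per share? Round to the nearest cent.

A$100.98

H-model: P₀ = D₀[(1+g_L) + H(g_S−g_L)]/(r−g_L), with H = 10/2 = 5.
P₀ = 3.05 × [(1+0.031) + 5×(0.187−0.031)] / (0.0857−0.031)
   = 3.05 × 1.8110 / 0.0547 = 100.9790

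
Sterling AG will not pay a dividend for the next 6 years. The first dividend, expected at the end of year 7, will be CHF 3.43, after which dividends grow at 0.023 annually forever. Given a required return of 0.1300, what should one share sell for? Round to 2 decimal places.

CHF 15.40

Deferred-dividend DDM. At t=6 the remaining stream is a growing perpetuity with first payment D_7 = 3.43.
V_6 = D_7/(r−g) = 3.43/(0.13−0.023) = 32.0561
P₀ = V_6/(1+r)^6 = 32.0561/(1+0.13)^6 = 15.3971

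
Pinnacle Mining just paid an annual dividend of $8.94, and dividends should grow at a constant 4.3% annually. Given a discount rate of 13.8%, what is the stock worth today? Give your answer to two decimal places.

$98.15

Gordon growth model: P₀ = D₁/(r − g). D₁ = 8.94 × (1 + 0.043) = 9.3244.
P₀ = 9.3244 / (0.138 − 0.043) = 9.3244 / 0.095 = 98.1518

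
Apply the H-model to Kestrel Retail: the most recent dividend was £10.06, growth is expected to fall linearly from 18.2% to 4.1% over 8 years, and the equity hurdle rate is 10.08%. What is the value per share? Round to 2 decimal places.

£270.01

H-model: P₀ = D₀[(1+g_L) + H(g_S−g_L)]/(r−g_L), with H = 8/2 = 4.
P₀ = 10.06 × [(1+0.041) + 4×(0.182−0.041)] / (0.1008−0.041)
   = 10.06 × 1.6050 / 0.0598 = 270.0050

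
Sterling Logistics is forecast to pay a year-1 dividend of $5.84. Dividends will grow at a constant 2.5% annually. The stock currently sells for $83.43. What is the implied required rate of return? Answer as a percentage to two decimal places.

9.50%

Rearranging the constant-growth DDM: r = D₁/P₀ + g.
r = 5.8400 / 83.43 + 0.025 = 0.07000 + 0.025 = 0.09500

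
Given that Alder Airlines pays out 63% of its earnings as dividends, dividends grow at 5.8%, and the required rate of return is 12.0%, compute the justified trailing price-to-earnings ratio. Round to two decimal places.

10.75

Justified trailing P/E = b(1+g)/(r−g) = 0.63×(1+0.058)/(0.12−0.058) = 10.7506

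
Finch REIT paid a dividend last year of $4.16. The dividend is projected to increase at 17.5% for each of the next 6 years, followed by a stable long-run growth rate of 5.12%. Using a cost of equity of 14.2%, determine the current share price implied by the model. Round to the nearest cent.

$84.75

Two-stage DDM. Project D₁…D_6 at 0.175, terminal growth 0.0512, discount at r = 0.142.
D_1 = 4.8880
D_2 = 5.7434
D_3 = 6.7485
D_4 = 7.9295
D_5 = 9.3171
D_6 = 10.9476
Terminal value at t=6: TV = D_7/(r−g) = 11.5082/(0.142−0.0512) = 126.7418
P₀ = 4.8880/(1+0.142)^1 + 5.7434/(1+0.142)^2 + 6.7485/(1+0.142)^3 + 7.9295/(1+0.142)^4 + 9.3171/(1+0.142)^5 + 10.9476/(1+0.142)^6 + 126.7418/(1+0.142)^6 = 84.7474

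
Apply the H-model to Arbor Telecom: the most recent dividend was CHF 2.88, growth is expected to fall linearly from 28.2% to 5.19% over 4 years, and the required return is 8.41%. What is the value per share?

CHF 135.24

H-model: P₀ = D₀[(1+g_L) + H(g_S−g_L)]/(r−g_L), with H = 4/2 = 2.
P₀ = 2.88 × [(1+0.0519) + 2×(0.282−0.0519)] / (0.0841−0.0519)
   = 2.88 × 1.5121 / 0.0322 = 135.2437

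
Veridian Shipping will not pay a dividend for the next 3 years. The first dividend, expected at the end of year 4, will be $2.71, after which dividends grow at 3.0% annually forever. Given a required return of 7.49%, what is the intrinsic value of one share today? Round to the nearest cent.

Deferred-dividend DDM. At t=3 the remaining stream is a growing perpetuity with first payment D_4 = 2.71.
V_3 = D_4/(r−g) = 2.71/(0.0749−0.03) = 60.3563
P₀ = V_3/(1+r)^3 = 60.3563/(1+0.0749)^3 = 48.5980

$48.60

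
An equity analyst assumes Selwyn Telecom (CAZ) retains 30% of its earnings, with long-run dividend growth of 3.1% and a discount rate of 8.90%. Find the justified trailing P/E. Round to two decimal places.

12.44

Payout ratio b = 1 − 0.30 = 0.70.
Justified trailing P/E = b(1+g)/(r−g) = 0.70×(1+0.031)/(0.089−0.031) = 12.4431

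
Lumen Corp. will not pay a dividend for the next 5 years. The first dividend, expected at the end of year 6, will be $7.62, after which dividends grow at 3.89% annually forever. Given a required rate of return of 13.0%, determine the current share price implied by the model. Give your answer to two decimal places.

$45.40

Deferred-dividend DDM. At t=5 the remaining stream is a growing perpetuity with first payment D_6 = 7.62.
V_5 = D_6/(r−g) = 7.62/(0.13−0.0389) = 83.6443
P₀ = V_5/(1+r)^5 = 83.6443/(1+0.13)^5 = 45.3988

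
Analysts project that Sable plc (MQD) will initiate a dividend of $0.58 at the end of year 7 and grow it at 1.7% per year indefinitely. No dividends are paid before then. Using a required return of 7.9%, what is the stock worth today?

Deferred-dividend DDM. At t=6 the remaining stream is a growing perpetuity with first payment D_7 = 0.58.
V_6 = D_7/(r−g) = 0.58/(0.079−0.017) = 9.3548
P₀ = V_6/(1+r)^6 = 9.3548/(1+0.079)^6 = 5.9280

$5.93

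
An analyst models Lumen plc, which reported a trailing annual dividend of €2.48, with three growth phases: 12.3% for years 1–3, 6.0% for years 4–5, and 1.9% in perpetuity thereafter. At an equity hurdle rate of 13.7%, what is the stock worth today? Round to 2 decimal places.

Three-stage DDM. Project D₁…D_5; terminal Gordon value at t=5 with g = 0.019; discount at r = 0.137.
D_1 = 2.7850
D_2 = 3.1276
D_3 = 3.5123
D_4 = 3.7230
D_5 = 3.9464
TV_5 = 4.0214/(0.137−0.019) = 34.0796
P₀ = Σ Dₜ/(1+r)ᵗ + TV_5/(1+r)^5 = 29.4974

€29.50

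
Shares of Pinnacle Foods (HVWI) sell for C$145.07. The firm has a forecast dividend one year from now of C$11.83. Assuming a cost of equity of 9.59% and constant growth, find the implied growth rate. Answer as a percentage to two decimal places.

1.44%

From P₀ = D₁/(r − g), the implied growth is g = r − D₁/P₀.
g = 0.0959 − 11.83/145.07 = 0.0959 − 0.08155 = 0.01435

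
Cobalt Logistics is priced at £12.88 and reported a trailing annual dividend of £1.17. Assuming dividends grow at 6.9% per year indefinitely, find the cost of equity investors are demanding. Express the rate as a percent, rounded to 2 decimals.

Rearranging the constant-growth DDM: r = D₁/P₀ + g.
D₁ = 1.17 × (1 + 0.069) = 1.2507.
r = 1.2507 / 12.88 + 0.069 = 0.09711 + 0.069 = 0.16611

16.61%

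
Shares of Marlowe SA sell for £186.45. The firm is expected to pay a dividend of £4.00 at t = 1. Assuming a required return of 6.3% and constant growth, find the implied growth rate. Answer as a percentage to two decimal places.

From P₀ = D₁/(r − g), the implied growth is g = r − D₁/P₀.
g = 0.063 − 4.00/186.45 = 0.063 − 0.02145 = 0.04155

4.15%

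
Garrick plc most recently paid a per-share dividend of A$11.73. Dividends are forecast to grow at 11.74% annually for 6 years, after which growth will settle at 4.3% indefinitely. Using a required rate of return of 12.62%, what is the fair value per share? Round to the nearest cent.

Two-stage DDM. Project D₁…D_6 at 0.1174, terminal growth 0.043, discount at r = 0.1262.
D_1 = 13.1071
D_2 = 14.6459
D_3 = 16.3653
D_4 = 18.2866
D_5 = 20.4334
D_6 = 22.8323
Terminal value at t=6: TV = D_7/(r−g) = 23.8141/(0.1262−0.043) = 286.2273
P₀ = 13.1071/(1+0.1262)^1 + 14.6459/(1+0.1262)^2 + 16.3653/(1+0.1262)^3 + 18.2866/(1+0.1262)^4 + 20.4334/(1+0.1262)^5 + 22.8323/(1+0.1262)^6 + 286.2273/(1+0.1262)^6 = 208.7672

A$208.77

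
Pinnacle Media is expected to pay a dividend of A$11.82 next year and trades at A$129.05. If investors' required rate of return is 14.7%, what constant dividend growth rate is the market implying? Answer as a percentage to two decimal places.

5.54%

From P₀ = D₁/(r − g), the implied growth is g = r − D₁/P₀.
g = 0.147 − 11.82/129.05 = 0.147 − 0.09159 = 0.05541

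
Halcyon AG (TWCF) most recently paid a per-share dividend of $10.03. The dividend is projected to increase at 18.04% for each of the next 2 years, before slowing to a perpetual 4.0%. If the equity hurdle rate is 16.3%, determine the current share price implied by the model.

Two-stage DDM. Project D₁…D_2 at 0.1804, terminal growth 0.04, discount at r = 0.163.
D_1 = 11.8394
D_2 = 13.9752
Terminal value at t=2: TV = D_3/(r−g) = 14.5343/(0.163−0.04) = 118.1646
P₀ = 11.8394/(1+0.163)^1 + 13.9752/(1+0.163)^2 + 118.1646/(1+0.163)^2 = 107.8756

$107.88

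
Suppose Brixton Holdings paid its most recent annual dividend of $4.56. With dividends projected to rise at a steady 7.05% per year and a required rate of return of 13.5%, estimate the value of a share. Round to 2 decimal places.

$75.68

Gordon growth model: P₀ = D₁/(r − g). D₁ = 4.56 × (1 + 0.0705) = 4.8815.
P₀ = 4.8815 / (0.135 − 0.0705) = 4.8815 / 0.0645 = 75.6819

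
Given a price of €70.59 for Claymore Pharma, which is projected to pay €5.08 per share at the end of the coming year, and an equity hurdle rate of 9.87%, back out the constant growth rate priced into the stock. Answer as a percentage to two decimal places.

2.67%

From P₀ = D₁/(r − g), the implied growth is g = r − D₁/P₀.
g = 0.0987 − 5.08/70.59 = 0.0987 − 0.07196 = 0.02674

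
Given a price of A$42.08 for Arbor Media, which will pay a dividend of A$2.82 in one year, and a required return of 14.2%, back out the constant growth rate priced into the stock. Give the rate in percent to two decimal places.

From P₀ = D₁/(r − g), the implied growth is g = r − D₁/P₀.
g = 0.142 − 2.82/42.08 = 0.142 − 0.06702 = 0.07498

7.50%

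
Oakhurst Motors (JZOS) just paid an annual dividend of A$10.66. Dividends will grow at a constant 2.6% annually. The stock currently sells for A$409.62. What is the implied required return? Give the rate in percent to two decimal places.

Rearranging the constant-growth DDM: r = D₁/P₀ + g.
D₁ = 10.66 × (1 + 0.026) = 10.9372.
r = 10.9372 / 409.62 + 0.026 = 0.02670 + 0.026 = 0.05270

5.27%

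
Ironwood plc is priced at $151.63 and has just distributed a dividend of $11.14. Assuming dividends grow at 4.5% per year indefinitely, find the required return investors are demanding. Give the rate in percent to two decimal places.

12.18%

Rearranging the constant-growth DDM: r = D₁/P₀ + g.
D₁ = 11.14 × (1 + 0.045) = 11.6413.
r = 11.6413 / 151.63 + 0.045 = 0.07677 + 0.045 = 0.12177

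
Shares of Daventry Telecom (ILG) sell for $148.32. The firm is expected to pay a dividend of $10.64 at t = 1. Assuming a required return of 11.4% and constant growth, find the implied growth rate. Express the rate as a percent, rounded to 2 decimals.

4.23%

From P₀ = D₁/(r − g), the implied growth is g = r − D₁/P₀.
g = 0.114 − 10.64/148.32 = 0.114 − 0.07174 = 0.04226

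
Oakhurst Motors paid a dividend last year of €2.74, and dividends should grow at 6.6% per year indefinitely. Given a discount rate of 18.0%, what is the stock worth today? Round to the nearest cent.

€25.62

Gordon growth model: P₀ = D₁/(r − g). D₁ = 2.74 × (1 + 0.066) = 2.9208.
P₀ = 2.9208 / (0.18 − 0.066) = 2.9208 / 0.114 = 25.6214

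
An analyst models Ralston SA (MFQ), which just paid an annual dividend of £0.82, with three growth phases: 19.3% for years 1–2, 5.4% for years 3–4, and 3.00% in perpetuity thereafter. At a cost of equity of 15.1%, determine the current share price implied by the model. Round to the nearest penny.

Three-stage DDM. Project D₁…D_4; terminal Gordon value at t=4 with g = 0.03; discount at r = 0.151.
D_1 = 0.9783
D_2 = 1.1671
D_3 = 1.2301
D_4 = 1.2965
TV_4 = 1.3354/(0.151−0.03) = 11.0364
P₀ = Σ Dₜ/(1+r)ᵗ + TV_4/(1+r)^4 = 9.5645

£9.56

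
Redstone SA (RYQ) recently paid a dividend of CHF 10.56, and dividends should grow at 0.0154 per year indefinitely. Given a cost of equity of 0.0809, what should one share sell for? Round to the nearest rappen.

CHF 163.70

Gordon growth model: P₀ = D₁/(r − g). D₁ = 10.56 × (1 + 0.0154) = 10.7226.
P₀ = 10.7226 / (0.0809 − 0.0154) = 10.7226 / 0.0655 = 163.7042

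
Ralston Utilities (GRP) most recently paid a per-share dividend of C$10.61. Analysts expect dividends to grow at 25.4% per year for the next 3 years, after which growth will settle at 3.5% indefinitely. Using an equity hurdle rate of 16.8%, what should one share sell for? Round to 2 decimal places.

C$138.93

Two-stage DDM. Project D₁…D_3 at 0.254, terminal growth 0.035, discount at r = 0.168.
D_1 = 13.3049
D_2 = 16.6844
D_3 = 20.9222
Terminal value at t=3: TV = D_4/(r−g) = 21.6545/(0.168−0.035) = 162.8159
P₀ = 13.3049/(1+0.168)^1 + 16.6844/(1+0.168)^2 + 20.9222/(1+0.168)^3 + 162.8159/(1+0.168)^3 = 138.9321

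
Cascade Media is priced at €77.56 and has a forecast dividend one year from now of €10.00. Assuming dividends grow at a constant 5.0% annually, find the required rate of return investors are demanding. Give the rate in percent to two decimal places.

Rearranging the constant-growth DDM: r = D₁/P₀ + g.
r = 10.0000 / 77.56 + 0.05 = 0.12893 + 0.05 = 0.17893

17.89%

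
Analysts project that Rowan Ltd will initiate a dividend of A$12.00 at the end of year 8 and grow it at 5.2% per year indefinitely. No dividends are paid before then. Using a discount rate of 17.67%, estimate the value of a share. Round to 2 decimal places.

A$30.81

Deferred-dividend DDM. At t=7 the remaining stream is a growing perpetuity with first payment D_8 = 12.00.
V_7 = D_8/(r−g) = 12.00/(0.1767−0.052) = 96.2310
P₀ = V_7/(1+r)^7 = 96.2310/(1+0.1767)^7 = 30.8074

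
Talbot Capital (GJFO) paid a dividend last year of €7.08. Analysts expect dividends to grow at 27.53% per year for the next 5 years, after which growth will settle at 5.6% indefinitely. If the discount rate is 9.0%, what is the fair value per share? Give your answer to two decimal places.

Two-stage DDM. Project D₁…D_5 at 0.2753, terminal growth 0.056, discount at r = 0.09.
D_1 = 9.0291
D_2 = 11.5148
D_3 = 14.6849
D_4 = 18.7276
D_5 = 23.8833
Terminal value at t=5: TV = D_6/(r−g) = 25.2208/(0.09−0.056) = 741.7884
P₀ = 9.0291/(1+0.09)^1 + 11.5148/(1+0.09)^2 + 14.6849/(1+0.09)^3 + 18.7276/(1+0.09)^4 + 23.8833/(1+0.09)^5 + 741.7884/(1+0.09)^5 = 540.2161

€540.22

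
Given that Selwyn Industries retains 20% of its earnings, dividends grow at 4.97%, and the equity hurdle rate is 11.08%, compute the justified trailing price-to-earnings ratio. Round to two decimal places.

Payout ratio b = 1 − 0.20 = 0.80.
Justified trailing P/E = b(1+g)/(r−g) = 0.80×(1+0.0497)/(0.1108−0.0497) = 13.7440

13.74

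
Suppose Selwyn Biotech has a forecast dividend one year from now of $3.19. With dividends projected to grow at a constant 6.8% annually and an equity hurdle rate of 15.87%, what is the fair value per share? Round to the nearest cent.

$35.17

Gordon growth model: P₀ = D₁/(r − g), with D₁ = 3.19 given directly.
P₀ = 3.1900 / (0.1587 − 0.068) = 3.1900 / 0.0907 = 35.1709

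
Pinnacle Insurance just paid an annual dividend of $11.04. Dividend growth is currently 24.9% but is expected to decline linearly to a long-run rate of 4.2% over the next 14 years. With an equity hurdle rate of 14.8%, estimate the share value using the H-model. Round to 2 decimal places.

$259.44

H-model: P₀ = D₀[(1+g_L) + H(g_S−g_L)]/(r−g_L), with H = 14/2 = 7.
P₀ = 11.04 × [(1+0.042) + 7×(0.249−0.042)] / (0.148−0.042)
   = 11.04 × 2.4910 / 0.106 = 259.4400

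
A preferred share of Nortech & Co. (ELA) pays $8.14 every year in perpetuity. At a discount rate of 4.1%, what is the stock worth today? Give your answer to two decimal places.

Zero-growth DDM (perpetuity): P₀ = D/r = 8.14 / 0.041 = 198.5366

$198.54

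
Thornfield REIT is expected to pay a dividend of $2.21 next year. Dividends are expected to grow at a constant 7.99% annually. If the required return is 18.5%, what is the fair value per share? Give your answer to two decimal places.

$21.03

Gordon growth model: P₀ = D₁/(r − g), with D₁ = 2.21 given directly.
P₀ = 2.2100 / (0.185 − 0.0799) = 2.2100 / 0.1051 = 21.0276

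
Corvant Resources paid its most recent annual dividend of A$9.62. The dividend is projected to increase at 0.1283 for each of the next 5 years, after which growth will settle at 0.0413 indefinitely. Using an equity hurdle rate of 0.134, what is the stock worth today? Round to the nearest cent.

Two-stage DDM. Project D₁…D_5 at 0.1283, terminal growth 0.0413, discount at r = 0.134.
D_1 = 10.8542
D_2 = 12.2468
D_3 = 13.8181
D_4 = 15.5910
D_5 = 17.5913
Terminal value at t=5: TV = D_6/(r−g) = 18.3178/(0.134−0.0413) = 197.6033
P₀ = 10.8542/(1+0.134)^1 + 12.2468/(1+0.134)^2 + 13.8181/(1+0.134)^3 + 15.5910/(1+0.134)^4 + 17.5913/(1+0.134)^5 + 197.6033/(1+0.134)^5 = 152.7524

A$152.75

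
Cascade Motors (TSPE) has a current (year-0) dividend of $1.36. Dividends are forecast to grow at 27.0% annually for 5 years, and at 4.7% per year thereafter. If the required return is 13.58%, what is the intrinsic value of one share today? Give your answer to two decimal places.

$37.65

Two-stage DDM. Project D₁…D_5 at 0.27, terminal growth 0.047, discount at r = 0.1358.
D_1 = 1.7272
D_2 = 2.1935
D_3 = 2.7858
D_4 = 3.5380
D_5 = 4.4932
Terminal value at t=5: TV = D_6/(r−g) = 4.7044/(0.1358−0.047) = 52.9775
P₀ = 1.7272/(1+0.1358)^1 + 2.1935/(1+0.1358)^2 + 2.7858/(1+0.1358)^3 + 3.5380/(1+0.1358)^4 + 4.4932/(1+0.1358)^5 + 52.9775/(1+0.1358)^5 = 37.6527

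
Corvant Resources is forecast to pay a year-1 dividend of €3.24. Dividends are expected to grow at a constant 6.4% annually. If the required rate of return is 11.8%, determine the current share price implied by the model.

Gordon growth model: P₀ = D₁/(r − g), with D₁ = 3.24 given directly.
P₀ = 3.2400 / (0.118 − 0.064) = 3.2400 / 0.054 = 60.0000

€60.00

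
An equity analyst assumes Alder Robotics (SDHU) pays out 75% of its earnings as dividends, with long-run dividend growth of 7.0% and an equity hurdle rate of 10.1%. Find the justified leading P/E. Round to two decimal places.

Justified leading P/E = b/(r−g) = 0.75/(0.101−0.07) = 24.1935

24.19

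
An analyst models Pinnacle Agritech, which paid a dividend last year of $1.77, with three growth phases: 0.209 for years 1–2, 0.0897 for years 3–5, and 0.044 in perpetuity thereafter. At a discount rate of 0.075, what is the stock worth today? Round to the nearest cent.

Three-stage DDM. Project D₁…D_5; terminal Gordon value at t=5 with g = 0.044; discount at r = 0.075.
D_1 = 2.1399
D_2 = 2.5872
D_3 = 2.8192
D_4 = 3.0721
D_5 = 3.3477
TV_5 = 3.4950/(0.075−0.044) = 112.7419
P₀ = Σ Dₜ/(1+r)ᵗ + TV_5/(1+r)^5 = 89.6624

$89.66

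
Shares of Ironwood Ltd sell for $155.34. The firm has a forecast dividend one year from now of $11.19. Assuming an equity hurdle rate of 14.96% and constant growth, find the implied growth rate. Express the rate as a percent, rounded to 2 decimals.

7.76%

From P₀ = D₁/(r − g), the implied growth is g = r − D₁/P₀.
g = 0.1496 − 11.19/155.34 = 0.1496 − 0.07204 = 0.07756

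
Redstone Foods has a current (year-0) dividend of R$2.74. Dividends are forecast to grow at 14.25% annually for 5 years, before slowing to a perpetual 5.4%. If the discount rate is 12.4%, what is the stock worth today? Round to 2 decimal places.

Two-stage DDM. Project D₁…D_5 at 0.1425, terminal growth 0.054, discount at r = 0.124.
D_1 = 3.1305
D_2 = 3.5765
D_3 = 4.0862
D_4 = 4.6685
D_5 = 5.3337
Terminal value at t=5: TV = D_6/(r−g) = 5.6218/(0.124−0.054) = 80.3108
P₀ = 3.1305/(1+0.124)^1 + 3.5765/(1+0.124)^2 + 4.0862/(1+0.124)^3 + 4.6685/(1+0.124)^4 + 5.3337/(1+0.124)^5 + 80.3108/(1+0.124)^5 = 59.1569

R$59.16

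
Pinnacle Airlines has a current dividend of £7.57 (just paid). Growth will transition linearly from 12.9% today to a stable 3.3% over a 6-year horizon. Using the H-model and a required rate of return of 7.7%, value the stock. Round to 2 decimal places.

£227.27

H-model: P₀ = D₀[(1+g_L) + H(g_S−g_L)]/(r−g_L), with H = 6/2 = 3.
P₀ = 7.57 × [(1+0.033) + 3×(0.129−0.033)] / (0.077−0.033)
   = 7.57 × 1.3210 / 0.044 = 227.2720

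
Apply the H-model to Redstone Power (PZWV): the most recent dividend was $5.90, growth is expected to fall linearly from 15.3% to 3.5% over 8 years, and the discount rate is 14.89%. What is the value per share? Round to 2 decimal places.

$78.06

H-model: P₀ = D₀[(1+g_L) + H(g_S−g_L)]/(r−g_L), with H = 8/2 = 4.
P₀ = 5.90 × [(1+0.035) + 4×(0.153−0.035)] / (0.1489−0.035)
   = 5.90 × 1.5070 / 0.1139 = 78.0623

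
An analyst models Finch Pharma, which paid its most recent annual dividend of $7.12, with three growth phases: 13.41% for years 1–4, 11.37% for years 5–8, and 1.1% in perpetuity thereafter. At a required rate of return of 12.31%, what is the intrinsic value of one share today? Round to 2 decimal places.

$122.74

Three-stage DDM. Project D₁…D_8; terminal Gordon value at t=8 with g = 0.011; discount at r = 0.1231.
D_1 = 8.0748
D_2 = 9.1576
D_3 = 10.3857
D_4 = 11.7784
D_5 = 13.1176
D_6 = 14.6090
D_7 = 16.2701
D_8 = 18.1200
TV_8 = 18.3193/(0.1231−0.011) = 163.4195
P₀ = Σ Dₜ/(1+r)ᵗ + TV_8/(1+r)^8 = 122.7410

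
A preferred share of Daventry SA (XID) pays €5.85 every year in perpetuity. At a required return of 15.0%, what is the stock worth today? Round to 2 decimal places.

€39.00

Zero-growth DDM (perpetuity): P₀ = D/r = 5.85 / 0.15 = 39.0000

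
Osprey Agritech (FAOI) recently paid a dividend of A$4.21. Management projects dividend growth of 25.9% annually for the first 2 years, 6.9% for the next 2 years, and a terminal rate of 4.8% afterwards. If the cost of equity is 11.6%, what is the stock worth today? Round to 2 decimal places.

Three-stage DDM. Project D₁…D_4; terminal Gordon value at t=4 with g = 0.048; discount at r = 0.116.
D_1 = 5.3004
D_2 = 6.6732
D_3 = 7.1336
D_4 = 7.6259
TV_4 = 7.9919/(0.116−0.048) = 117.5280
P₀ = Σ Dₜ/(1+r)ᵗ + TV_4/(1+r)^4 = 95.9239

A$95.92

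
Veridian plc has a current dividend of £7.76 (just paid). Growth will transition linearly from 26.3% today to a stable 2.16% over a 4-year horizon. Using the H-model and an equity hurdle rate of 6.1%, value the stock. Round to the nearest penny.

£296.30

H-model: P₀ = D₀[(1+g_L) + H(g_S−g_L)]/(r−g_L), with H = 4/2 = 2.
P₀ = 7.76 × [(1+0.0216) + 2×(0.263−0.0216)] / (0.061−0.0216)
   = 7.76 × 1.5044 / 0.0394 = 296.2981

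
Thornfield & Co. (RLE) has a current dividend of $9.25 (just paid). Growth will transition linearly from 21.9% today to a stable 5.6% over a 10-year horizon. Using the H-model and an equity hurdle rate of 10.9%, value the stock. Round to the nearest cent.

H-model: P₀ = D₀[(1+g_L) + H(g_S−g_L)]/(r−g_L), with H = 10/2 = 5.
P₀ = 9.25 × [(1+0.056) + 5×(0.219−0.056)] / (0.109−0.056)
   = 9.25 × 1.8710 / 0.053 = 326.5425

$326.54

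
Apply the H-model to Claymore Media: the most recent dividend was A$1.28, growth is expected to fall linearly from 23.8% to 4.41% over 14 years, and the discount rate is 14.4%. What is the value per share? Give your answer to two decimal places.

A$30.77

H-model: P₀ = D₀[(1+g_L) + H(g_S−g_L)]/(r−g_L), with H = 14/2 = 7.
P₀ = 1.28 × [(1+0.0441) + 7×(0.238−0.0441)] / (0.144−0.0441)
   = 1.28 × 2.4014 / 0.0999 = 30.7687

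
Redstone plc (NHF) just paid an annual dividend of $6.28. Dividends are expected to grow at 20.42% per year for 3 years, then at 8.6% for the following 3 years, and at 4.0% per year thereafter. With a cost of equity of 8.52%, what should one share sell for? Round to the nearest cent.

$246.93

Three-stage DDM. Project D₁…D_6; terminal Gordon value at t=6 with g = 0.04; discount at r = 0.0852.
D_1 = 7.5624
D_2 = 9.1066
D_3 = 10.9662
D_4 = 11.9093
D_5 = 12.9335
D_6 = 14.0458
TV_6 = 14.6076/(0.0852−0.04) = 323.1766
P₀ = Σ Dₜ/(1+r)ᵗ + TV_6/(1+r)^6 = 246.9331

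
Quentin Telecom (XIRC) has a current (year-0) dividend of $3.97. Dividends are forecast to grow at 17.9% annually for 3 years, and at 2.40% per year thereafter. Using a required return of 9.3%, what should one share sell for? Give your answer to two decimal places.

$87.83

Two-stage DDM. Project D₁…D_3 at 0.179, terminal growth 0.024, discount at r = 0.093.
D_1 = 4.6806
D_2 = 5.5185
D_3 = 6.5063
Terminal value at t=3: TV = D_4/(r−g) = 6.6624/(0.093−0.024) = 96.5568
P₀ = 4.6806/(1+0.093)^1 + 5.5185/(1+0.093)^2 + 6.5063/(1+0.093)^3 + 96.5568/(1+0.093)^3 = 87.8318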